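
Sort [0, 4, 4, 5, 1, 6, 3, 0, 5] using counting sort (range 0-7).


Count array: [2, 1, 0, 1, 2, 2, 1, 0]
Reconstruct: [0, 0, 1, 3, 4, 4, 5, 5, 6]


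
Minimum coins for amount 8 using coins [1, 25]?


dp[0]=0; dp[i]=1+min(dp[i-c] for c in coins)
...dp[3]=3, dp[4]=4, dp[5]=5, dp[6]=6, dp[7]=7, dp[8]=8
Minimum coins for 8 = 8


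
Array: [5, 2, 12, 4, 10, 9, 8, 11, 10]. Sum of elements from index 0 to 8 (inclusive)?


Prefix sums: [0, 5, 7, 19, 23, 33, 42, 50, 61, 71]
Sum[0..8] = prefix[9] - prefix[0] = 71 - 0 = 71


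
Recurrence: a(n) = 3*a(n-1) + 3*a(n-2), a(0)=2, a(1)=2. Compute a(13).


Build bottom-up:
...a(11)=1818612, a(12)=6894882, a(13)=3*6894882+3*1818612=26140482


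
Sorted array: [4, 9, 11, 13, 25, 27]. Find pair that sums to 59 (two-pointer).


Two pointers: lo=0, hi=5
No pair sums to 59


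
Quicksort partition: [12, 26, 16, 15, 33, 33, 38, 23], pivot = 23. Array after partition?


Elements <= 23 go left of pivot.
Result: [12, 16, 15, 23, 33, 33, 38, 26], pivot at index 3


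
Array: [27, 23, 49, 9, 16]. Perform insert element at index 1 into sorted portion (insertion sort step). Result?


After one pass: [23, 27, 49, 9, 16]


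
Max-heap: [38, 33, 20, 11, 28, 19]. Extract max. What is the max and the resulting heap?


Max = 38
Replace root with last, heapify down
Resulting heap: [33, 28, 20, 11, 19]


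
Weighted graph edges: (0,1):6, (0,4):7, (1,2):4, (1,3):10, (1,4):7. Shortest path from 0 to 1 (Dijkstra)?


Dijkstra from 0:
Distances: {0: 0, 1: 6, 2: 10, 3: 16, 4: 7}
Shortest distance to 1 = 6, path = [0, 1]


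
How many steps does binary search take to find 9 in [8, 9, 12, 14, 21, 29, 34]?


Search for 9:
[0,6] mid=3 arr[3]=14
[0,2] mid=1 arr[1]=9
Total: 2 comparisons


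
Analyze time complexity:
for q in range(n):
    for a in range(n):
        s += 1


Per nesting level: O(n) * O(n) = O(n^2)
Complexity: O(n^2)


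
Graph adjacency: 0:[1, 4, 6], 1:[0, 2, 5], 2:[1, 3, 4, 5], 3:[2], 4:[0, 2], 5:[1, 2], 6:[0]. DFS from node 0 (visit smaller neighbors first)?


DFS stack-based: start with [0]
Visit order: [0, 1, 2, 3, 4, 5, 6]


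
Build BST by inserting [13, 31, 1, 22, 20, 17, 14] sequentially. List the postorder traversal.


Root = 13; build tree by BST insertion.
Postorder traversal: [1, 14, 17, 20, 22, 31, 13]


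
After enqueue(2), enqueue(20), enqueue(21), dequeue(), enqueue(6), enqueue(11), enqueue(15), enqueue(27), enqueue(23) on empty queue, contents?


enqueue(2) -> [2]
enqueue(20) -> [2, 20]
enqueue(21) -> [2, 20, 21]
dequeue() returns 2 -> [20, 21]
enqueue(6) -> [20, 21, 6]
enqueue(11) -> [20, 21, 6, 11]
enqueue(15) -> [20, 21, 6, 11, 15]
enqueue(27) -> [20, 21, 6, 11, 15, 27]
enqueue(23) -> [20, 21, 6, 11, 15, 27, 23]
Final queue (front to back): [20, 21, 6, 11, 15, 27, 23]


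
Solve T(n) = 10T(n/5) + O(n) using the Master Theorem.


a=10, b=5, c=1. log_5(10)=1.431 > c=1. Case 1: O(n^log_b(a)) = O(n^1.431)
Complexity: O(n^1.431)


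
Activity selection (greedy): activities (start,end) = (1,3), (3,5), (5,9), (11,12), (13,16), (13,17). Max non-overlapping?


Greedy: pick earliest-ending, then skip overlaps.
Selected (5 activities): [(1, 3), (3, 5), (5, 9), (11, 12), (13, 16)]


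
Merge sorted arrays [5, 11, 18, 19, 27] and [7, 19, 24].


Compare heads, take smaller each step.
Merged: [5, 7, 11, 18, 19, 19, 24, 27]


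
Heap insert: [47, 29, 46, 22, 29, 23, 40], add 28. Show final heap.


Append 28: [47, 29, 46, 22, 29, 23, 40, 28]
Bubble up: swap idx 7(28) with idx 3(22)
Result: [47, 29, 46, 28, 29, 23, 40, 22]


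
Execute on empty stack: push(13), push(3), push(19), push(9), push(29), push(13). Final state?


push(13) -> [13]
push(3) -> [13, 3]
push(19) -> [13, 3, 19]
push(9) -> [13, 3, 19, 9]
push(29) -> [13, 3, 19, 9, 29]
push(13) -> [13, 3, 19, 9, 29, 13]
Final stack (bottom to top): [13, 3, 19, 9, 29, 13]


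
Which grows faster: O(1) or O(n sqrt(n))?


constant grows slower than n^1.5
O(1) is asymptotically smaller; O(n sqrt(n)) grows faster


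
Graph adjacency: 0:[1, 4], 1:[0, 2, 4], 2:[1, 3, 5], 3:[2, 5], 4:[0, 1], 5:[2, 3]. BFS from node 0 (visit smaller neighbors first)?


BFS queue: start with [0]
Visit order: [0, 1, 4, 2, 3, 5]


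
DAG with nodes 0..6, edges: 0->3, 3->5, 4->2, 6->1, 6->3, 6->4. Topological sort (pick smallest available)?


Kahn's algorithm, process smallest node first
Order: [0, 6, 1, 3, 4, 2, 5]


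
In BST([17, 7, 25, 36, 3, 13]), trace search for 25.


BST root = 17
Search for 25: compare at each node
Path: [17, 25]


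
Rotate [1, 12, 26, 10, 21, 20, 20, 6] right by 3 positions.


Right rotate by 3: [20, 20, 6, 1, 12, 26, 10, 21]


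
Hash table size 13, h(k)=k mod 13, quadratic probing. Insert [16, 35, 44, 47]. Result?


Insertions: 16->slot 3; 35->slot 9; 44->slot 5; 47->slot 8
Table: [None, None, None, 16, None, 44, None, None, 47, 35, None, None, None]


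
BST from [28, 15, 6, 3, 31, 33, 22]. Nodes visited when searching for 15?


BST root = 28
Search for 15: compare at each node
Path: [28, 15]


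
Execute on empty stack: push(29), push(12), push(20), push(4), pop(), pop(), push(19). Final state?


push(29) -> [29]
push(12) -> [29, 12]
push(20) -> [29, 12, 20]
push(4) -> [29, 12, 20, 4]
pop() returns 4 -> [29, 12, 20]
pop() returns 20 -> [29, 12]
push(19) -> [29, 12, 19]
Final stack (bottom to top): [29, 12, 19]


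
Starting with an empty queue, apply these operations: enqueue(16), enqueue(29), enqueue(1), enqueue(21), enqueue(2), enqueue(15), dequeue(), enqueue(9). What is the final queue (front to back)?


enqueue(16) -> [16]
enqueue(29) -> [16, 29]
enqueue(1) -> [16, 29, 1]
enqueue(21) -> [16, 29, 1, 21]
enqueue(2) -> [16, 29, 1, 21, 2]
enqueue(15) -> [16, 29, 1, 21, 2, 15]
dequeue() returns 16 -> [29, 1, 21, 2, 15]
enqueue(9) -> [29, 1, 21, 2, 15, 9]
Final queue (front to back): [29, 1, 21, 2, 15, 9]


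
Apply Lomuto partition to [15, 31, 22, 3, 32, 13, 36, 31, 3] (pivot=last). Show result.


Elements <= 3 go left of pivot.
Result: [3, 3, 22, 15, 32, 13, 36, 31, 31], pivot at index 1


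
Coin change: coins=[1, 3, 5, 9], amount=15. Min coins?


dp[0]=0; dp[i]=1+min(dp[i-c] for c in coins)
...dp[10]=2, dp[11]=3, dp[12]=2, dp[13]=3, dp[14]=2, dp[15]=3
Minimum coins for 15 = 3


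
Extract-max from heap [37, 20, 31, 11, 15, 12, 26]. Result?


Max = 37
Replace root with last, heapify down
Resulting heap: [31, 20, 26, 11, 15, 12]


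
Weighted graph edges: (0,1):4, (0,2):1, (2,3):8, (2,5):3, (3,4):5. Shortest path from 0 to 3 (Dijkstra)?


Dijkstra from 0:
Distances: {0: 0, 1: 4, 2: 1, 3: 9, 4: 14, 5: 4}
Shortest distance to 3 = 9, path = [0, 2, 3]


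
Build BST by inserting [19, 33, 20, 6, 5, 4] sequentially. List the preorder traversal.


Root = 19; build tree by BST insertion.
Preorder traversal: [19, 6, 5, 4, 33, 20]


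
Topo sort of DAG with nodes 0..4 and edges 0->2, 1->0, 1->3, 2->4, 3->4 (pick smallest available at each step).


Kahn's algorithm, process smallest node first
Order: [1, 0, 2, 3, 4]


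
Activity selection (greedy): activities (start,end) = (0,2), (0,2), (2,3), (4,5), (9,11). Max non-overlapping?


Greedy: pick earliest-ending, then skip overlaps.
Selected (4 activities): [(0, 2), (2, 3), (4, 5), (9, 11)]


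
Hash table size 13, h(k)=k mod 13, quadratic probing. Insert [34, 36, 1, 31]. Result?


Insertions: 34->slot 8; 36->slot 10; 1->slot 1; 31->slot 5
Table: [None, 1, None, None, None, 31, None, None, 34, None, 36, None, None]


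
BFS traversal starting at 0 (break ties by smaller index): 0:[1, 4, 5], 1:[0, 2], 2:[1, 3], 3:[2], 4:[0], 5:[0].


BFS queue: start with [0]
Visit order: [0, 1, 4, 5, 2, 3]


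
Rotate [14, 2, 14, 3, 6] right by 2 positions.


Right rotate by 2: [3, 6, 14, 2, 14]


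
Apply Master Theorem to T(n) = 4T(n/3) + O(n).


a=4, b=3, c=1. log_3(4)=1.262 > c=1. Case 1: O(n^log_b(a)) = O(n^1.262)
Complexity: O(n^1.262)


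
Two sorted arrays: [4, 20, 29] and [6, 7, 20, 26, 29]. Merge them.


Compare heads, take smaller each step.
Merged: [4, 6, 7, 20, 20, 26, 29, 29]


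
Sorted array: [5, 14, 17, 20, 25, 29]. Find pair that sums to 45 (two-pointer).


Two pointers: lo=0, hi=5
Found pair: (20, 25) summing to 45


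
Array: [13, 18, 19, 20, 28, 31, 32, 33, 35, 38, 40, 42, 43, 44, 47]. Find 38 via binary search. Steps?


Search for 38:
[0,14] mid=7 arr[7]=33
[8,14] mid=11 arr[11]=42
[8,10] mid=9 arr[9]=38
Total: 3 comparisons


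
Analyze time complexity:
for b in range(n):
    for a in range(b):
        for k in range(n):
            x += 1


Per nesting level: O(n) * O(n) [triangular over b] * O(n) = O(n^3)
Complexity: O(n^3)


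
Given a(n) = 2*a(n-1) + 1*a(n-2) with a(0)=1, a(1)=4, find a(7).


Build bottom-up:
...a(5)=128, a(6)=309, a(7)=2*309+1*128=746


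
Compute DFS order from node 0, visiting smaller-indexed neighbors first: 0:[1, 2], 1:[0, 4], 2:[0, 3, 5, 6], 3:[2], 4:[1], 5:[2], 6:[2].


DFS stack-based: start with [0]
Visit order: [0, 1, 4, 2, 3, 5, 6]


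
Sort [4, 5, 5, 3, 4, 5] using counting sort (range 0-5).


Count array: [0, 0, 0, 1, 2, 3]
Reconstruct: [3, 4, 4, 5, 5, 5]


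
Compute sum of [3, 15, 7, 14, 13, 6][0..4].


Prefix sums: [0, 3, 18, 25, 39, 52, 58]
Sum[0..4] = prefix[5] - prefix[0] = 52 - 0 = 52


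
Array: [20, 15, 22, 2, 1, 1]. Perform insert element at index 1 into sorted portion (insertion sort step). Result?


After one pass: [15, 20, 22, 2, 1, 1]


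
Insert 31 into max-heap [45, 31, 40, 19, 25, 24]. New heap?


Append 31: [45, 31, 40, 19, 25, 24, 31]
Bubble up: no swaps needed
Result: [45, 31, 40, 19, 25, 24, 31]


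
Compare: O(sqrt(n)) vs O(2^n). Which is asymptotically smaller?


sublinear grows slower than exponential
O(sqrt(n)) is asymptotically smaller; O(2^n) grows faster


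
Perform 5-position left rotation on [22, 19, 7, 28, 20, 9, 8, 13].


Left rotate by 5: [9, 8, 13, 22, 19, 7, 28, 20]


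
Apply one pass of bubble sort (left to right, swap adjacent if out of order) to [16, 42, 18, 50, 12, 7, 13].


After one pass: [16, 18, 42, 12, 7, 13, 50]


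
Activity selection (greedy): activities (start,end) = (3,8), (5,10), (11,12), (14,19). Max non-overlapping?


Greedy: pick earliest-ending, then skip overlaps.
Selected (3 activities): [(3, 8), (11, 12), (14, 19)]


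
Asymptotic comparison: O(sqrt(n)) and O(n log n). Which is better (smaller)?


sublinear grows slower than linearithmic
O(sqrt(n)) is asymptotically smaller; O(n log n) grows faster


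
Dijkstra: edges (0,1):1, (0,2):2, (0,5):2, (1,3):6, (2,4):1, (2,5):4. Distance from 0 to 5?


Dijkstra from 0:
Distances: {0: 0, 1: 1, 2: 2, 3: 7, 4: 3, 5: 2}
Shortest distance to 5 = 2, path = [0, 5]


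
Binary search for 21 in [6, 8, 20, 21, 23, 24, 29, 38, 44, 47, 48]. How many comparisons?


Search for 21:
[0,10] mid=5 arr[5]=24
[0,4] mid=2 arr[2]=20
[3,4] mid=3 arr[3]=21
Total: 3 comparisons


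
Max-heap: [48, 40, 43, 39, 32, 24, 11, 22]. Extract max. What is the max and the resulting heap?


Max = 48
Replace root with last, heapify down
Resulting heap: [43, 40, 24, 39, 32, 22, 11]


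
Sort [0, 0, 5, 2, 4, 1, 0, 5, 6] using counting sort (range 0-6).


Count array: [3, 1, 1, 0, 1, 2, 1]
Reconstruct: [0, 0, 0, 1, 2, 4, 5, 5, 6]


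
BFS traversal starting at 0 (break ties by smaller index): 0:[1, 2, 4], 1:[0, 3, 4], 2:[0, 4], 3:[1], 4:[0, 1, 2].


BFS queue: start with [0]
Visit order: [0, 1, 2, 4, 3]


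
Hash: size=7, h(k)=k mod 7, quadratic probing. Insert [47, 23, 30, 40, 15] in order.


Insertions: 47->slot 5; 23->slot 2; 30->slot 3; 40->slot 6; 15->slot 1
Table: [None, 15, 23, 30, None, 47, 40]


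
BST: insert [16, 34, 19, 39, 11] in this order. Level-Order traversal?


Root = 16; build tree by BST insertion.
Level-Order traversal: [16, 11, 34, 19, 39]


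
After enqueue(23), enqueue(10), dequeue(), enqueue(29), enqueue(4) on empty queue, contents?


enqueue(23) -> [23]
enqueue(10) -> [23, 10]
dequeue() returns 23 -> [10]
enqueue(29) -> [10, 29]
enqueue(4) -> [10, 29, 4]
Final queue (front to back): [10, 29, 4]


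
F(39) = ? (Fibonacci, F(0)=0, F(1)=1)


F(n)=F(n-1)+F(n-2)
...F(37)=24157817, F(38)=39088169, F(39)=63245986


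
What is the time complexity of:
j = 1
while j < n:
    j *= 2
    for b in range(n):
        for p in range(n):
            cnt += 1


Per nesting level: O(log n) * O(n) * O(n) = O(n^2 log n)
Complexity: O(n^2 log n)


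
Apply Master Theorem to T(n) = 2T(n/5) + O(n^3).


a=2, b=5, c=3. log_5(2)=0.431 < c=3. Case 3: O(n^c) = O(n^3)
Complexity: O(n^3)


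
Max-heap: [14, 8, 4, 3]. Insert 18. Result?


Append 18: [14, 8, 4, 3, 18]
Bubble up: swap idx 4(18) with idx 1(8); swap idx 1(18) with idx 0(14)
Result: [18, 14, 4, 3, 8]


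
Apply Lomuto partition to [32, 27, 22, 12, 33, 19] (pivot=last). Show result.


Elements <= 19 go left of pivot.
Result: [12, 19, 22, 32, 33, 27], pivot at index 1


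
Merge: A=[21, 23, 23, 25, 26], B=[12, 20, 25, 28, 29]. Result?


Compare heads, take smaller each step.
Merged: [12, 20, 21, 23, 23, 25, 25, 26, 28, 29]


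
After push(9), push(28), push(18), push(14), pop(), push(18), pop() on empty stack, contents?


push(9) -> [9]
push(28) -> [9, 28]
push(18) -> [9, 28, 18]
push(14) -> [9, 28, 18, 14]
pop() returns 14 -> [9, 28, 18]
push(18) -> [9, 28, 18, 18]
pop() returns 18 -> [9, 28, 18]
Final stack (bottom to top): [9, 28, 18]


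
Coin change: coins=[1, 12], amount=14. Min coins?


dp[0]=0; dp[i]=1+min(dp[i-c] for c in coins)
...dp[9]=9, dp[10]=10, dp[11]=11, dp[12]=1, dp[13]=2, dp[14]=3
Minimum coins for 14 = 3


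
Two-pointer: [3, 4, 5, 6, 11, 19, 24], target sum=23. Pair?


Two pointers: lo=0, hi=6
Found pair: (4, 19) summing to 23


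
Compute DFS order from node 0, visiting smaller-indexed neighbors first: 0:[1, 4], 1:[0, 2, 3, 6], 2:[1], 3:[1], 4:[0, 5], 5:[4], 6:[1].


DFS stack-based: start with [0]
Visit order: [0, 1, 2, 3, 6, 4, 5]


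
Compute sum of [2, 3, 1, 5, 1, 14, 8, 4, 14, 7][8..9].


Prefix sums: [0, 2, 5, 6, 11, 12, 26, 34, 38, 52, 59]
Sum[8..9] = prefix[10] - prefix[8] = 59 - 38 = 21


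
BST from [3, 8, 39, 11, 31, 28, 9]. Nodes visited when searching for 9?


BST root = 3
Search for 9: compare at each node
Path: [3, 8, 39, 11, 9]


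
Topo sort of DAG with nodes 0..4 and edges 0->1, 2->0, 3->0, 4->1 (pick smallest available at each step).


Kahn's algorithm, process smallest node first
Order: [2, 3, 0, 4, 1]


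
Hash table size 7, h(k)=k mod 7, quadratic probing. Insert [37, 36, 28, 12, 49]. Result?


Insertions: 37->slot 2; 36->slot 1; 28->slot 0; 12->slot 5; 49->slot 4
Table: [28, 36, 37, None, 49, 12, None]


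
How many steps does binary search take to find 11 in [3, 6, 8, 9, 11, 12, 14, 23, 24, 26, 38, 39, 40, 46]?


Search for 11:
[0,13] mid=6 arr[6]=14
[0,5] mid=2 arr[2]=8
[3,5] mid=4 arr[4]=11
Total: 3 comparisons


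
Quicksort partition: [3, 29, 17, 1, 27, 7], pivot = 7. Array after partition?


Elements <= 7 go left of pivot.
Result: [3, 1, 7, 29, 27, 17], pivot at index 2


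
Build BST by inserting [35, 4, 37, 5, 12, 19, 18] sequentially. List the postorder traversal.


Root = 35; build tree by BST insertion.
Postorder traversal: [18, 19, 12, 5, 4, 37, 35]


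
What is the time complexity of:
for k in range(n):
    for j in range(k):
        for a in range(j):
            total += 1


Per nesting level: O(n) * O(n) [triangular over k] * O(n) [triangular over j] = O(n^3)
Complexity: O(n^3)


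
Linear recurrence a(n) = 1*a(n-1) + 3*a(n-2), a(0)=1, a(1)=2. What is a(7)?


Build bottom-up:
...a(5)=59, a(6)=137, a(7)=1*137+3*59=314


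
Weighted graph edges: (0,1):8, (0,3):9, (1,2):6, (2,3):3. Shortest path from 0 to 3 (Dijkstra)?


Dijkstra from 0:
Distances: {0: 0, 1: 8, 2: 12, 3: 9}
Shortest distance to 3 = 9, path = [0, 3]


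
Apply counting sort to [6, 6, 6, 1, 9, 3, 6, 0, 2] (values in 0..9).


Count array: [1, 1, 1, 1, 0, 0, 4, 0, 0, 1]
Reconstruct: [0, 1, 2, 3, 6, 6, 6, 6, 9]


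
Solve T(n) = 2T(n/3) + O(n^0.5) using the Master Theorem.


a=2, b=3, c=0.5. log_3(2)=0.631 > c=0.5. Case 1: O(n^log_b(a)) = O(n^0.631)
Complexity: O(n^0.631)


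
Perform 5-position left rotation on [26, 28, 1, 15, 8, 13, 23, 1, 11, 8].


Left rotate by 5: [13, 23, 1, 11, 8, 26, 28, 1, 15, 8]


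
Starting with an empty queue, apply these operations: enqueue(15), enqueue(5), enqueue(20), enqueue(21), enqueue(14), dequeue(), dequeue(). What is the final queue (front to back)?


enqueue(15) -> [15]
enqueue(5) -> [15, 5]
enqueue(20) -> [15, 5, 20]
enqueue(21) -> [15, 5, 20, 21]
enqueue(14) -> [15, 5, 20, 21, 14]
dequeue() returns 15 -> [5, 20, 21, 14]
dequeue() returns 5 -> [20, 21, 14]
Final queue (front to back): [20, 21, 14]


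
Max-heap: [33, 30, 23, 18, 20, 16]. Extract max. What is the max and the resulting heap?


Max = 33
Replace root with last, heapify down
Resulting heap: [30, 20, 23, 18, 16]


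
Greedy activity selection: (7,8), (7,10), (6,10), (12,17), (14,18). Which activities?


Greedy: pick earliest-ending, then skip overlaps.
Selected (2 activities): [(7, 8), (12, 17)]


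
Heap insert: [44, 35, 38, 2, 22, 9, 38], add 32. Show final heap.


Append 32: [44, 35, 38, 2, 22, 9, 38, 32]
Bubble up: swap idx 7(32) with idx 3(2)
Result: [44, 35, 38, 32, 22, 9, 38, 2]


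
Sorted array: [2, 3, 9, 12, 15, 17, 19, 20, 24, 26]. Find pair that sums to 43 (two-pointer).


Two pointers: lo=0, hi=9
Found pair: (17, 26) summing to 43


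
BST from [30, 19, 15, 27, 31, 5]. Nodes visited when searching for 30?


BST root = 30
Search for 30: compare at each node
Path: [30]


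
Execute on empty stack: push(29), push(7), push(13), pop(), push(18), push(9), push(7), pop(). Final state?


push(29) -> [29]
push(7) -> [29, 7]
push(13) -> [29, 7, 13]
pop() returns 13 -> [29, 7]
push(18) -> [29, 7, 18]
push(9) -> [29, 7, 18, 9]
push(7) -> [29, 7, 18, 9, 7]
pop() returns 7 -> [29, 7, 18, 9]
Final stack (bottom to top): [29, 7, 18, 9]


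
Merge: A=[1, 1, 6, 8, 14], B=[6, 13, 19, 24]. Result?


Compare heads, take smaller each step.
Merged: [1, 1, 6, 6, 8, 13, 14, 19, 24]


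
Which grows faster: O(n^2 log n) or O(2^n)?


n^2 log n grows slower than exponential
O(n^2 log n) is asymptotically smaller; O(2^n) grows faster


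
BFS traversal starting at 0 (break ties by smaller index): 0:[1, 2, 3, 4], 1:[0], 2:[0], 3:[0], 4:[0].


BFS queue: start with [0]
Visit order: [0, 1, 2, 3, 4]


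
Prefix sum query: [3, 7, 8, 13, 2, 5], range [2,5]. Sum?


Prefix sums: [0, 3, 10, 18, 31, 33, 38]
Sum[2..5] = prefix[6] - prefix[2] = 38 - 10 = 28


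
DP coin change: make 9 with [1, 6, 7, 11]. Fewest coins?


dp[0]=0; dp[i]=1+min(dp[i-c] for c in coins)
...dp[4]=4, dp[5]=5, dp[6]=1, dp[7]=1, dp[8]=2, dp[9]=3
Minimum coins for 9 = 3


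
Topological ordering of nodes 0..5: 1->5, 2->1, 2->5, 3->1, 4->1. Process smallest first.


Kahn's algorithm, process smallest node first
Order: [0, 2, 3, 4, 1, 5]


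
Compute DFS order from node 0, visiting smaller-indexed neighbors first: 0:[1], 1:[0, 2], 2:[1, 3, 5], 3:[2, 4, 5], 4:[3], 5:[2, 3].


DFS stack-based: start with [0]
Visit order: [0, 1, 2, 3, 4, 5]


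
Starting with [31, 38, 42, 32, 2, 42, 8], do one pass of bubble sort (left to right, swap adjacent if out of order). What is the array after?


After one pass: [31, 38, 32, 2, 42, 8, 42]


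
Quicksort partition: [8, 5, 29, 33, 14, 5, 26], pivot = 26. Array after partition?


Elements <= 26 go left of pivot.
Result: [8, 5, 14, 5, 26, 33, 29], pivot at index 4


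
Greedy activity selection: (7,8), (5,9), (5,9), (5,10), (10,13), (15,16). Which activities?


Greedy: pick earliest-ending, then skip overlaps.
Selected (3 activities): [(7, 8), (10, 13), (15, 16)]


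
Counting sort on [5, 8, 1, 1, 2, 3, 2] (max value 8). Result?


Count array: [0, 2, 2, 1, 0, 1, 0, 0, 1]
Reconstruct: [1, 1, 2, 2, 3, 5, 8]


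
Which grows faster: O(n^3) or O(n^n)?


cubic grows slower than n^n
O(n^3) is asymptotically smaller; O(n^n) grows faster


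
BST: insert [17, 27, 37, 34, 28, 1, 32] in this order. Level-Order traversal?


Root = 17; build tree by BST insertion.
Level-Order traversal: [17, 1, 27, 37, 34, 28, 32]


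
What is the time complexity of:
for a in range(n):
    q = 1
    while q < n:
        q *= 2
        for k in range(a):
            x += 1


Per nesting level: O(n) * O(log n) * O(n) [triangular over a] = O(n^2 log n)
Complexity: O(n^2 log n)


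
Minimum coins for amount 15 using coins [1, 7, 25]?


dp[0]=0; dp[i]=1+min(dp[i-c] for c in coins)
...dp[10]=4, dp[11]=5, dp[12]=6, dp[13]=7, dp[14]=2, dp[15]=3
Minimum coins for 15 = 3


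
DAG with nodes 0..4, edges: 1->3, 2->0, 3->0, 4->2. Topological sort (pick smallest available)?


Kahn's algorithm, process smallest node first
Order: [1, 3, 4, 2, 0]


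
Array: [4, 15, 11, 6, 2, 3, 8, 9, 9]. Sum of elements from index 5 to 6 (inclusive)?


Prefix sums: [0, 4, 19, 30, 36, 38, 41, 49, 58, 67]
Sum[5..6] = prefix[7] - prefix[5] = 49 - 38 = 11


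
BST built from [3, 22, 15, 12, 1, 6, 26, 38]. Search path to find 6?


BST root = 3
Search for 6: compare at each node
Path: [3, 22, 15, 12, 6]


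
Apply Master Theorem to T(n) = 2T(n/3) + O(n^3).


a=2, b=3, c=3. log_3(2)=0.631 < c=3. Case 3: O(n^c) = O(n^3)
Complexity: O(n^3)


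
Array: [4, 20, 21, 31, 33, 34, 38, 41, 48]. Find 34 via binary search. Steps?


Search for 34:
[0,8] mid=4 arr[4]=33
[5,8] mid=6 arr[6]=38
[5,5] mid=5 arr[5]=34
Total: 3 comparisons


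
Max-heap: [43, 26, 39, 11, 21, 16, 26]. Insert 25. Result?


Append 25: [43, 26, 39, 11, 21, 16, 26, 25]
Bubble up: swap idx 7(25) with idx 3(11)
Result: [43, 26, 39, 25, 21, 16, 26, 11]


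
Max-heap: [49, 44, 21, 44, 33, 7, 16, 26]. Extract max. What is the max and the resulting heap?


Max = 49
Replace root with last, heapify down
Resulting heap: [44, 44, 21, 26, 33, 7, 16]


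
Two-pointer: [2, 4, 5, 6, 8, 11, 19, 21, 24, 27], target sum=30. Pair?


Two pointers: lo=0, hi=9
Found pair: (6, 24) summing to 30


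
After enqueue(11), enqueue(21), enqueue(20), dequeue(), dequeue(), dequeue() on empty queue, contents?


enqueue(11) -> [11]
enqueue(21) -> [11, 21]
enqueue(20) -> [11, 21, 20]
dequeue() returns 11 -> [21, 20]
dequeue() returns 21 -> [20]
dequeue() returns 20 -> []
Final queue (front to back): []


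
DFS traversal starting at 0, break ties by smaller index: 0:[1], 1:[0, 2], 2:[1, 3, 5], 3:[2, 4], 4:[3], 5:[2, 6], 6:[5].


DFS stack-based: start with [0]
Visit order: [0, 1, 2, 3, 4, 5, 6]


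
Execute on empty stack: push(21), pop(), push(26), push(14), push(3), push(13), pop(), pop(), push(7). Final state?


push(21) -> [21]
pop() returns 21 -> []
push(26) -> [26]
push(14) -> [26, 14]
push(3) -> [26, 14, 3]
push(13) -> [26, 14, 3, 13]
pop() returns 13 -> [26, 14, 3]
pop() returns 3 -> [26, 14]
push(7) -> [26, 14, 7]
Final stack (bottom to top): [26, 14, 7]


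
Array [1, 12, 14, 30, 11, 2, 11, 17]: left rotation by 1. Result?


Left rotate by 1: [12, 14, 30, 11, 2, 11, 17, 1]


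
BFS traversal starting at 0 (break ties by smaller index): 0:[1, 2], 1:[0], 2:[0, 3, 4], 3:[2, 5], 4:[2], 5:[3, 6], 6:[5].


BFS queue: start with [0]
Visit order: [0, 1, 2, 3, 4, 5, 6]


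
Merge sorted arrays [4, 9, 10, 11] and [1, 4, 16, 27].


Compare heads, take smaller each step.
Merged: [1, 4, 4, 9, 10, 11, 16, 27]


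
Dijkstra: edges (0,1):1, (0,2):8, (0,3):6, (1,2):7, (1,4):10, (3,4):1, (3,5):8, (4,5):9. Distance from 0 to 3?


Dijkstra from 0:
Distances: {0: 0, 1: 1, 2: 8, 3: 6, 4: 7, 5: 14}
Shortest distance to 3 = 6, path = [0, 3]


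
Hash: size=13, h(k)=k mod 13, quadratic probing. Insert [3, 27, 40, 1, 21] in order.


Insertions: 3->slot 3; 27->slot 1; 40->slot 2; 1->slot 5; 21->slot 8
Table: [None, 27, 40, 3, None, 1, None, None, 21, None, None, None, None]


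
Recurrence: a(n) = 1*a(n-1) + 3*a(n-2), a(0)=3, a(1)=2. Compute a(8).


Build bottom-up:
...a(6)=251, a(7)=554, a(8)=1*554+3*251=1307


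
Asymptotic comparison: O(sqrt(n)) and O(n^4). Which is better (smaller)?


sublinear grows slower than quartic
O(sqrt(n)) is asymptotically smaller; O(n^4) grows faster


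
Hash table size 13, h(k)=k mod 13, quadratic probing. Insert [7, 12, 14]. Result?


Insertions: 7->slot 7; 12->slot 12; 14->slot 1
Table: [None, 14, None, None, None, None, None, 7, None, None, None, None, 12]


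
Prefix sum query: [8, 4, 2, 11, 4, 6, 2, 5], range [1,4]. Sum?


Prefix sums: [0, 8, 12, 14, 25, 29, 35, 37, 42]
Sum[1..4] = prefix[5] - prefix[1] = 29 - 8 = 21


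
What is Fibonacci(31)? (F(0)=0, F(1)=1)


F(n)=F(n-1)+F(n-2)
...F(29)=514229, F(30)=832040, F(31)=1346269


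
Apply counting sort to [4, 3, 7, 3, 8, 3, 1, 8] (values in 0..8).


Count array: [0, 1, 0, 3, 1, 0, 0, 1, 2]
Reconstruct: [1, 3, 3, 3, 4, 7, 8, 8]


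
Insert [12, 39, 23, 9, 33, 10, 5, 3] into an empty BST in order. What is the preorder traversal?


Root = 12; build tree by BST insertion.
Preorder traversal: [12, 9, 5, 3, 10, 39, 23, 33]


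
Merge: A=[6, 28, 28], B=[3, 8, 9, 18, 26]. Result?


Compare heads, take smaller each step.
Merged: [3, 6, 8, 9, 18, 26, 28, 28]


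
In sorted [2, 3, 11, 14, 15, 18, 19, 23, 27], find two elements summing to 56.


Two pointers: lo=0, hi=8
No pair sums to 56


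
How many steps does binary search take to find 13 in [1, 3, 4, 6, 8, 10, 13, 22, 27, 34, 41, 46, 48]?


Search for 13:
[0,12] mid=6 arr[6]=13
Total: 1 comparisons


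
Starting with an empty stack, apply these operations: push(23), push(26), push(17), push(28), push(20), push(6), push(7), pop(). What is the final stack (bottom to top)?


push(23) -> [23]
push(26) -> [23, 26]
push(17) -> [23, 26, 17]
push(28) -> [23, 26, 17, 28]
push(20) -> [23, 26, 17, 28, 20]
push(6) -> [23, 26, 17, 28, 20, 6]
push(7) -> [23, 26, 17, 28, 20, 6, 7]
pop() returns 7 -> [23, 26, 17, 28, 20, 6]
Final stack (bottom to top): [23, 26, 17, 28, 20, 6]


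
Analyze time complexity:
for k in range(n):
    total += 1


Per nesting level: O(n) = O(n)
Complexity: O(n)


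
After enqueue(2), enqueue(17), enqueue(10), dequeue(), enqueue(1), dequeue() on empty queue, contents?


enqueue(2) -> [2]
enqueue(17) -> [2, 17]
enqueue(10) -> [2, 17, 10]
dequeue() returns 2 -> [17, 10]
enqueue(1) -> [17, 10, 1]
dequeue() returns 17 -> [10, 1]
Final queue (front to back): [10, 1]


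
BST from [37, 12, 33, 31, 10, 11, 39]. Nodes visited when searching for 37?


BST root = 37
Search for 37: compare at each node
Path: [37]


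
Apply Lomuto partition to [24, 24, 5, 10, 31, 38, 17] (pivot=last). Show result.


Elements <= 17 go left of pivot.
Result: [5, 10, 17, 24, 31, 38, 24], pivot at index 2


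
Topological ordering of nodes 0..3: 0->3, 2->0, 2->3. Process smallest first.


Kahn's algorithm, process smallest node first
Order: [1, 2, 0, 3]


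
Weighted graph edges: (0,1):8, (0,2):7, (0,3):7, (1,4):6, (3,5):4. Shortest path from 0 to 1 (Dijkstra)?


Dijkstra from 0:
Distances: {0: 0, 1: 8, 2: 7, 3: 7, 4: 14, 5: 11}
Shortest distance to 1 = 8, path = [0, 1]


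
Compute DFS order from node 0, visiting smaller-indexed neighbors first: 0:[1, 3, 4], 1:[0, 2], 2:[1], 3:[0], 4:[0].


DFS stack-based: start with [0]
Visit order: [0, 1, 2, 3, 4]


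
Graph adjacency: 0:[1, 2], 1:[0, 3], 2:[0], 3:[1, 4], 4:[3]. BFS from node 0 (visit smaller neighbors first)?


BFS queue: start with [0]
Visit order: [0, 1, 2, 3, 4]


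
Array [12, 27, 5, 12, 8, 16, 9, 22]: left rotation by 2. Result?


Left rotate by 2: [5, 12, 8, 16, 9, 22, 12, 27]


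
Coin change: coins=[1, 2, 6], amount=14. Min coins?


dp[0]=0; dp[i]=1+min(dp[i-c] for c in coins)
...dp[9]=3, dp[10]=3, dp[11]=4, dp[12]=2, dp[13]=3, dp[14]=3
Minimum coins for 14 = 3


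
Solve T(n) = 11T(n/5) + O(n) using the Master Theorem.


a=11, b=5, c=1. log_5(11)=1.490 > c=1. Case 1: O(n^log_b(a)) = O(n^1.490)
Complexity: O(n^1.490)


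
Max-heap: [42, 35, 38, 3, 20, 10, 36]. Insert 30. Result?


Append 30: [42, 35, 38, 3, 20, 10, 36, 30]
Bubble up: swap idx 7(30) with idx 3(3)
Result: [42, 35, 38, 30, 20, 10, 36, 3]


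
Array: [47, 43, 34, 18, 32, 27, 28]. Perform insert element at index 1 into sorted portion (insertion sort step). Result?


After one pass: [43, 47, 34, 18, 32, 27, 28]


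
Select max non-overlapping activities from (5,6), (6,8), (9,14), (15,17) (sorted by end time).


Greedy: pick earliest-ending, then skip overlaps.
Selected (4 activities): [(5, 6), (6, 8), (9, 14), (15, 17)]


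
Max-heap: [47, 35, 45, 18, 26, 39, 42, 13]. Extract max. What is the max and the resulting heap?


Max = 47
Replace root with last, heapify down
Resulting heap: [45, 35, 42, 18, 26, 39, 13]


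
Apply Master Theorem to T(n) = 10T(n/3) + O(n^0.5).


a=10, b=3, c=0.5. log_3(10)=2.096 > c=0.5. Case 1: O(n^log_b(a)) = O(n^2.096)
Complexity: O(n^2.096)


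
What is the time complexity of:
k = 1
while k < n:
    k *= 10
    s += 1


Per nesting level: O(log n) = O(log n)
Complexity: O(log n)


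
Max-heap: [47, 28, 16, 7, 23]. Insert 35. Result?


Append 35: [47, 28, 16, 7, 23, 35]
Bubble up: swap idx 5(35) with idx 2(16)
Result: [47, 28, 35, 7, 23, 16]


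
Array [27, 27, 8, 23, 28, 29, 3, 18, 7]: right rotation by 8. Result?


Right rotate by 8: [27, 8, 23, 28, 29, 3, 18, 7, 27]


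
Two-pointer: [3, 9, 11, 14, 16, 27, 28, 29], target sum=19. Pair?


Two pointers: lo=0, hi=7
Found pair: (3, 16) summing to 19


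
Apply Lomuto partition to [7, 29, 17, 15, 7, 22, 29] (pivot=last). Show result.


Elements <= 29 go left of pivot.
Result: [7, 29, 17, 15, 7, 22, 29], pivot at index 6


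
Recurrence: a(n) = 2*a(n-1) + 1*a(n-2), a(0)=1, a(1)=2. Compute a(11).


Build bottom-up:
...a(9)=2378, a(10)=5741, a(11)=2*5741+1*2378=13860


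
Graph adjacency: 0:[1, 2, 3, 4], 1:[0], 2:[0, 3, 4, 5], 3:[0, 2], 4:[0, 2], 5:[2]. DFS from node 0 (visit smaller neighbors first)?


DFS stack-based: start with [0]
Visit order: [0, 1, 2, 3, 4, 5]


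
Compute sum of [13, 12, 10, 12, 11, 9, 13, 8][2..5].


Prefix sums: [0, 13, 25, 35, 47, 58, 67, 80, 88]
Sum[2..5] = prefix[6] - prefix[2] = 67 - 25 = 42


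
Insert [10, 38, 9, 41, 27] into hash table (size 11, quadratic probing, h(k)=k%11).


Insertions: 10->slot 10; 38->slot 5; 9->slot 9; 41->slot 8; 27->slot 6
Table: [None, None, None, None, None, 38, 27, None, 41, 9, 10]


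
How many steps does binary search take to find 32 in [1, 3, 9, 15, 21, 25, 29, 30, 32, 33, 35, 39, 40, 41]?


Search for 32:
[0,13] mid=6 arr[6]=29
[7,13] mid=10 arr[10]=35
[7,9] mid=8 arr[8]=32
Total: 3 comparisons


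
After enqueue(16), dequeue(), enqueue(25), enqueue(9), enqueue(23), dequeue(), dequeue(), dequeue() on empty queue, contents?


enqueue(16) -> [16]
dequeue() returns 16 -> []
enqueue(25) -> [25]
enqueue(9) -> [25, 9]
enqueue(23) -> [25, 9, 23]
dequeue() returns 25 -> [9, 23]
dequeue() returns 9 -> [23]
dequeue() returns 23 -> []
Final queue (front to back): []


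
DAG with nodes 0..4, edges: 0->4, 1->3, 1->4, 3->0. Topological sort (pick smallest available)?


Kahn's algorithm, process smallest node first
Order: [1, 2, 3, 0, 4]


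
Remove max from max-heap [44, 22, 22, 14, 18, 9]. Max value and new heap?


Max = 44
Replace root with last, heapify down
Resulting heap: [22, 18, 22, 14, 9]


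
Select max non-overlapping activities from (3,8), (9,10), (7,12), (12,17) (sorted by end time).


Greedy: pick earliest-ending, then skip overlaps.
Selected (3 activities): [(3, 8), (9, 10), (12, 17)]


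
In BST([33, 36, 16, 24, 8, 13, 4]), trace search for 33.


BST root = 33
Search for 33: compare at each node
Path: [33]


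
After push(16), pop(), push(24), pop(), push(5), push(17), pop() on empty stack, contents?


push(16) -> [16]
pop() returns 16 -> []
push(24) -> [24]
pop() returns 24 -> []
push(5) -> [5]
push(17) -> [5, 17]
pop() returns 17 -> [5]
Final stack (bottom to top): [5]


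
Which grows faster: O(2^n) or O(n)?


linear grows slower than exponential
O(n) is asymptotically smaller; O(2^n) grows faster


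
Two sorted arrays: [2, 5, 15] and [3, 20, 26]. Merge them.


Compare heads, take smaller each step.
Merged: [2, 3, 5, 15, 20, 26]


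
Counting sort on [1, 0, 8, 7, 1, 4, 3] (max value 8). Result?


Count array: [1, 2, 0, 1, 1, 0, 0, 1, 1]
Reconstruct: [0, 1, 1, 3, 4, 7, 8]


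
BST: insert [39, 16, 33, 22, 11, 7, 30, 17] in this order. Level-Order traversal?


Root = 39; build tree by BST insertion.
Level-Order traversal: [39, 16, 11, 33, 7, 22, 17, 30]


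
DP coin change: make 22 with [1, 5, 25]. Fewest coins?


dp[0]=0; dp[i]=1+min(dp[i-c] for c in coins)
...dp[17]=5, dp[18]=6, dp[19]=7, dp[20]=4, dp[21]=5, dp[22]=6
Minimum coins for 22 = 6


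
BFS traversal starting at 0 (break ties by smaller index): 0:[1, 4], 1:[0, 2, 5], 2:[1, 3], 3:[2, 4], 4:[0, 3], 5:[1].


BFS queue: start with [0]
Visit order: [0, 1, 4, 2, 5, 3]


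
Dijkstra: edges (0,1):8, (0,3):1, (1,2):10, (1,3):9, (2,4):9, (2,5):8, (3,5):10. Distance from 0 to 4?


Dijkstra from 0:
Distances: {0: 0, 1: 8, 2: 18, 3: 1, 4: 27, 5: 11}
Shortest distance to 4 = 27, path = [0, 1, 2, 4]


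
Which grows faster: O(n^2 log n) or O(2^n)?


n^2 log n grows slower than exponential
O(n^2 log n) is asymptotically smaller; O(2^n) grows faster


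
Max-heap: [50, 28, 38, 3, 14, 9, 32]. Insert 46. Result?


Append 46: [50, 28, 38, 3, 14, 9, 32, 46]
Bubble up: swap idx 7(46) with idx 3(3); swap idx 3(46) with idx 1(28)
Result: [50, 46, 38, 28, 14, 9, 32, 3]


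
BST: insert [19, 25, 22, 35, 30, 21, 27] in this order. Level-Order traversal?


Root = 19; build tree by BST insertion.
Level-Order traversal: [19, 25, 22, 35, 21, 30, 27]


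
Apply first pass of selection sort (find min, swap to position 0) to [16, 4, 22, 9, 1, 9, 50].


After one pass: [1, 4, 22, 9, 16, 9, 50]


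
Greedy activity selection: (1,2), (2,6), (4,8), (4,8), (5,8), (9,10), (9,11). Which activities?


Greedy: pick earliest-ending, then skip overlaps.
Selected (3 activities): [(1, 2), (2, 6), (9, 10)]


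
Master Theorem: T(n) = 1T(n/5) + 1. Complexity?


a=1, b=5, c=0. log_5(1)=0 = c=0. Case 2: O(n^c log n) = O(log n)
Complexity: O(log n)


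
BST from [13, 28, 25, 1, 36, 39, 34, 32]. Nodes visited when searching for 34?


BST root = 13
Search for 34: compare at each node
Path: [13, 28, 36, 34]


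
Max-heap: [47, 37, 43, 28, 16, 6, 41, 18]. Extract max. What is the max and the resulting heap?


Max = 47
Replace root with last, heapify down
Resulting heap: [43, 37, 41, 28, 16, 6, 18]


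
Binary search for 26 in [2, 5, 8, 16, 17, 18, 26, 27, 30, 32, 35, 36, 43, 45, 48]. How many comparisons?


Search for 26:
[0,14] mid=7 arr[7]=27
[0,6] mid=3 arr[3]=16
[4,6] mid=5 arr[5]=18
[6,6] mid=6 arr[6]=26
Total: 4 comparisons


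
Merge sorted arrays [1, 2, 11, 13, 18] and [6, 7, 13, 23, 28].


Compare heads, take smaller each step.
Merged: [1, 2, 6, 7, 11, 13, 13, 18, 23, 28]


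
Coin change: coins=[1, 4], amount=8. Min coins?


dp[0]=0; dp[i]=1+min(dp[i-c] for c in coins)
...dp[3]=3, dp[4]=1, dp[5]=2, dp[6]=3, dp[7]=4, dp[8]=2
Minimum coins for 8 = 2


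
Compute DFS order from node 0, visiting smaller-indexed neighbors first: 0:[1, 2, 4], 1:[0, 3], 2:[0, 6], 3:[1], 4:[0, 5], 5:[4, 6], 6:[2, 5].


DFS stack-based: start with [0]
Visit order: [0, 1, 3, 2, 6, 5, 4]


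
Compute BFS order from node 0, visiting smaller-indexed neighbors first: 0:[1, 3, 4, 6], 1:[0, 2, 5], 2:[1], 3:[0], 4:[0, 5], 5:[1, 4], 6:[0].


BFS queue: start with [0]
Visit order: [0, 1, 3, 4, 6, 2, 5]


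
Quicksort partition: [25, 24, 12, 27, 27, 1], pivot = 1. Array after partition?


Elements <= 1 go left of pivot.
Result: [1, 24, 12, 27, 27, 25], pivot at index 0


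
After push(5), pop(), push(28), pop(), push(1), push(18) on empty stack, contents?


push(5) -> [5]
pop() returns 5 -> []
push(28) -> [28]
pop() returns 28 -> []
push(1) -> [1]
push(18) -> [1, 18]
Final stack (bottom to top): [1, 18]


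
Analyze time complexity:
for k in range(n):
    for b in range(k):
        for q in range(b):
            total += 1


Per nesting level: O(n) * O(n) [triangular over k] * O(n) [triangular over b] = O(n^3)
Complexity: O(n^3)


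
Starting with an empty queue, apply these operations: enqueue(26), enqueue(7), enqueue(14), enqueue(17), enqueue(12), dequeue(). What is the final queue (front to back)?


enqueue(26) -> [26]
enqueue(7) -> [26, 7]
enqueue(14) -> [26, 7, 14]
enqueue(17) -> [26, 7, 14, 17]
enqueue(12) -> [26, 7, 14, 17, 12]
dequeue() returns 26 -> [7, 14, 17, 12]
Final queue (front to back): [7, 14, 17, 12]


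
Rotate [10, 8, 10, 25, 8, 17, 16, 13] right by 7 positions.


Right rotate by 7: [8, 10, 25, 8, 17, 16, 13, 10]


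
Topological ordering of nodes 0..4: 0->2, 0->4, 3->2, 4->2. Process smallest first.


Kahn's algorithm, process smallest node first
Order: [0, 1, 3, 4, 2]


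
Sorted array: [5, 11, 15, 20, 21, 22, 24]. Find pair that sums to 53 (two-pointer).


Two pointers: lo=0, hi=6
No pair sums to 53


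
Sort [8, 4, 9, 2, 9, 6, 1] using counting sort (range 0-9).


Count array: [0, 1, 1, 0, 1, 0, 1, 0, 1, 2]
Reconstruct: [1, 2, 4, 6, 8, 9, 9]


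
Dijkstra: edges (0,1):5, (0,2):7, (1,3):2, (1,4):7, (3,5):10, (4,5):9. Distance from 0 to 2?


Dijkstra from 0:
Distances: {0: 0, 1: 5, 2: 7, 3: 7, 4: 12, 5: 17}
Shortest distance to 2 = 7, path = [0, 2]


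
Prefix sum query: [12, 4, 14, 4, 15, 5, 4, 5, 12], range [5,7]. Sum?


Prefix sums: [0, 12, 16, 30, 34, 49, 54, 58, 63, 75]
Sum[5..7] = prefix[8] - prefix[5] = 63 - 49 = 14


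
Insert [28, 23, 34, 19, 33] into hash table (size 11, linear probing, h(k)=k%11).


Insertions: 28->slot 6; 23->slot 1; 34->slot 2; 19->slot 8; 33->slot 0
Table: [33, 23, 34, None, None, None, 28, None, 19, None, None]


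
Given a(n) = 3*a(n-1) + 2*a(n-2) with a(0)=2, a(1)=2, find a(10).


Build bottom-up:
...a(8)=19610, a(9)=69842, a(10)=3*69842+2*19610=248746


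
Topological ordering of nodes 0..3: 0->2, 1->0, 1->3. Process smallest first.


Kahn's algorithm, process smallest node first
Order: [1, 0, 2, 3]


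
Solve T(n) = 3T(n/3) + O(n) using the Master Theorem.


a=3, b=3, c=1. log_3(3)=1 = c=1. Case 2: O(n^c log n) = O(n log n)
Complexity: O(n log n)


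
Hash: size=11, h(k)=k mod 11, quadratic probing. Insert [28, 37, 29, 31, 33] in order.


Insertions: 28->slot 6; 37->slot 4; 29->slot 7; 31->slot 9; 33->slot 0
Table: [33, None, None, None, 37, None, 28, 29, None, 31, None]


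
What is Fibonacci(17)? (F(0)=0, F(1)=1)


F(n)=F(n-1)+F(n-2)
...F(15)=610, F(16)=987, F(17)=1597


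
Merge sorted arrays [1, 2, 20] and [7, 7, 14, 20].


Compare heads, take smaller each step.
Merged: [1, 2, 7, 7, 14, 20, 20]


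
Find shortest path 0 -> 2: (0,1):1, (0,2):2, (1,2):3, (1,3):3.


Dijkstra from 0:
Distances: {0: 0, 1: 1, 2: 2, 3: 4}
Shortest distance to 2 = 2, path = [0, 2]


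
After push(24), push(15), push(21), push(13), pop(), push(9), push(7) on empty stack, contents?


push(24) -> [24]
push(15) -> [24, 15]
push(21) -> [24, 15, 21]
push(13) -> [24, 15, 21, 13]
pop() returns 13 -> [24, 15, 21]
push(9) -> [24, 15, 21, 9]
push(7) -> [24, 15, 21, 9, 7]
Final stack (bottom to top): [24, 15, 21, 9, 7]
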